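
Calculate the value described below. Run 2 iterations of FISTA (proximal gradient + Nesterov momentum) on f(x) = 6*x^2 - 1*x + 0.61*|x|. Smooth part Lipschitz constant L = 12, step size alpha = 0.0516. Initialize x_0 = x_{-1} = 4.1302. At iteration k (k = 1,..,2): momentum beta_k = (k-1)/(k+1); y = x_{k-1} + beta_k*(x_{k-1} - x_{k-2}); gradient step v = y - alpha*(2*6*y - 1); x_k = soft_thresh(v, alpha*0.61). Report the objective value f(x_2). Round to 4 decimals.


FISTA on f(x) = 6*x^2 - 1*x + 0.61*|x|
L = 12, alpha = 0.0516
Iteration 1: beta = 0.0, y = 4.1302 + 0.0*(4.1302 - 4.1302) = 4.1302
  grad(y) = 48.5624, v = y - alpha*grad = 1.6244
  prox(v) = soft_thresh(1.6244, 0.0315) = 1.5929
Iteration 2: beta = 0.3333, y = 1.5929 + 0.3333*(1.5929 - 4.1302) = 0.7471
  grad(y) = 7.9657, v = y - alpha*grad = 0.3361
  prox(v) = soft_thresh(0.3361, 0.0315) = 0.3046
f(x_2) = 6*0.3046^2 - 1*0.3046 + 0.61*|0.3046| = 0.438


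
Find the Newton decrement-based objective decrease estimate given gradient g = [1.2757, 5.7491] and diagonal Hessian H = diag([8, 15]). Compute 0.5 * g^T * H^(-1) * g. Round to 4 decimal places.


Step 1: H is diagonal, so H^(-1) * g = [0.1595, 0.3833].
Step 2: g^T H^(-1) g = sum_i g_i^2 / H_ii
  = (1.2757)^2/8 + (5.7491)^2/15
  = 0.2034 + 2.2035 = 2.4069
Step 3: Objective decrease = 0.5 * g^T H^(-1) g = 1.2035


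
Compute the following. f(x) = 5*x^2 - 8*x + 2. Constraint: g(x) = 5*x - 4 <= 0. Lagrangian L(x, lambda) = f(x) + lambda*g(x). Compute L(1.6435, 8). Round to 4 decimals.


Step 1: Evaluate f(x).
f(1.6435) = 5*1.6435^2 - 8*1.6435 + 2 = 2.3575
Step 2: Evaluate g(x).
g(1.6435) = 5*1.6435 - 4 = 4.2175
Step 3: Compute Lagrangian.
L = 2.3575 + 8*4.2175 = 36.0975


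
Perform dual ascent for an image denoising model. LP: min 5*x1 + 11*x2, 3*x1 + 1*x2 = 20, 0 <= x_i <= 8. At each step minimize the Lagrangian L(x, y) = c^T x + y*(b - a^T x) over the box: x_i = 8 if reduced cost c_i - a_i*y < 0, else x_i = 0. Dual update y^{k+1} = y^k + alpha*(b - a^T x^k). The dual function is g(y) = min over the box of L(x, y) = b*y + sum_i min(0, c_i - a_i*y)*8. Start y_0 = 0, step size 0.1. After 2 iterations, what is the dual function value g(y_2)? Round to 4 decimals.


Dual ascent for LP: min 5*x1 + 11*x2, 3*x1 + 1*x2 = 20, 0 <= x_i <= 8
Step 1: y^k = 0.0, reduced costs: (5.0, 11.0)
  x^k = (0.0, 0.0), subgradient = b - a^T x = 20.0
  y^{k+1} = 0.0 + 0.1*20.0 = 2.0
Step 2: y^k = 2.0, reduced costs: (-1.0, 9.0)
  x^k = (8.0, 0.0), subgradient = b - a^T x = -4.0
  y^{k+1} = 2.0 + 0.1*-4.0 = 1.6
Dual objective at y_2 = 1.6: reduced costs (0.2, 9.4), box minimizer x = (0.0, 0.0)
g(y_2) = b*y + (c1 - a1*y)*x1 + (c2 - a2*y)*x2 = 20*1.6 + 0.2*0.0 + 9.4*0.0 = 32.0 + 0.0 + 0.0 = 32.0


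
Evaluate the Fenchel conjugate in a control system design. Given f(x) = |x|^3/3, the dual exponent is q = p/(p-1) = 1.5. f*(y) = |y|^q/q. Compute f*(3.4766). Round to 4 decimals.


The conjugate exponent q satisfies 1/p + 1/q = 1.
p = 3, so q = 3/(3 - 1) = 1.5
|y|^q = 3.4766^1.5 = 6.4823
f*(3.4766) = 6.4823 / 1.5 = 4.3216


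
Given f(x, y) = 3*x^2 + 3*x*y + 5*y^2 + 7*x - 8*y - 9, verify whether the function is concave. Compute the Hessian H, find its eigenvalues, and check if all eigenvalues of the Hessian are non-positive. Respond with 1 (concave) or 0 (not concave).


The Hessian of f(x,y) = 3*x^2 + 3*x*y + 5*y^2 + 7*x - 8*y - 9 is:
H = [[6, 3], [3, 10]]
Trace = 6 + 10 = 16
Determinant = 6*10 - (3)^2 = 51
Discriminant = (16)^2 - 4*51 = 52.0
Eigenvalues: lambda_1 = 4.3944, lambda_2 = 11.6056
The function is not concave.

0


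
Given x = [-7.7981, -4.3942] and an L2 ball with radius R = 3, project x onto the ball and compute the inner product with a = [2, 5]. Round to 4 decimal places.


Step 1: Compute ||x|| (intermediates to 6 decimals).
||x|| = sqrt((-7.7981)^2 + (-4.3942)^2) = 8.950942
Step 2: Project.
Since ||x|| > R, scale = R/||x|| = 3/8.950942 = 0.33516, proj(x) = scale * x
proj(x) = [-2.613611, -1.47276]
Step 3: Dot product.
a^T * proj(x) = 2*(-2.613611) + 5*(-1.47276) = -12.591


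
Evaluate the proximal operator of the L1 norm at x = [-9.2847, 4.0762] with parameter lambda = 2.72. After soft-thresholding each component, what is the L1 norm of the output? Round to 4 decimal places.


Soft-thresholding with lambda = 2.72:
prox(-9.2847) = sign(-9.2847)*max(|-9.2847| - 2.72, 0) = -6.5647
prox(4.0762) = sign(4.0762)*max(|4.0762| - 2.72, 0) = 1.3562
prox(x) = [-6.5647, 1.3562]
||prox(x)||_1 = 6.5647 + 1.3562 = 7.9209


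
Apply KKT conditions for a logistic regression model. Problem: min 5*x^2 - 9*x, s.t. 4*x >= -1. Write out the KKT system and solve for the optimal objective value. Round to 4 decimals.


Step 1: Try lambda = 0 (constraint inactive).
Stationarity: 2*5*x - 9 = 0
x* = 9/(2*5) = 0.9
Check constraint: 4*0.9 = 3.6 >= -1 -- satisfied.
Step 2: Compute optimal value.
f(x*) = 5*0.9^2 - 9*0.9 = -4.05


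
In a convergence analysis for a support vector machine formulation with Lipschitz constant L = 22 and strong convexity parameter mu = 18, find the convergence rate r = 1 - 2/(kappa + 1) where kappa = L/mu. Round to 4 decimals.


Step 1: Compute the condition number.
kappa = L/mu = 22/18 = 1.2222
Step 2: Compute the convergence rate.
r = 1 - 2/(kappa + 1) = 1 - 2*mu/(L + mu) = (L - mu)/(L + mu) = 4/40 = 0.1


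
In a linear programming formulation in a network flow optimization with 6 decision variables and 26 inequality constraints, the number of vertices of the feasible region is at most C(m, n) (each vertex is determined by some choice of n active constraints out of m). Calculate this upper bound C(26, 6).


Each vertex corresponds to some choice of n active constraints out of m, so the number of vertices is at most C(m, n) = m! / (n!(m-n)!).
m = 26, n = 6
Numerator: 26 * 25 * 24 * 23 * 22 * 21
Denominator: 6! = 720
C(26, 6) = 230230


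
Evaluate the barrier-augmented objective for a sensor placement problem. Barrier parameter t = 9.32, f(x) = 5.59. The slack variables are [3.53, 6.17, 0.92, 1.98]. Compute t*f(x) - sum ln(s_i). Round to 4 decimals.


Step 1: Compute log-barrier.
ln values: [1.2613, 1.8197, -0.0834, 0.6831]
phi = -(1.2613 + 1.8197 - 0.0834 + 0.6831) = -3.6807
Step 2: Compute augmented objective.
t*f(x) = 9.32*5.59 = 52.0988
Total = 52.0988 - 3.6807 = 48.4181


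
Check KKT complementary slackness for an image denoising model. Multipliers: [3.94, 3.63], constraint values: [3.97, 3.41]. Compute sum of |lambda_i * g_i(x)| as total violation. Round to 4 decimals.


KKT complementary slackness check:
lambda_1 * g_1 = 3.94 * 3.97 = 15.6418
lambda_2 * g_2 = 3.63 * 3.41 = 12.3783
Total violation = 15.6418 + 12.3783 = 28.0201


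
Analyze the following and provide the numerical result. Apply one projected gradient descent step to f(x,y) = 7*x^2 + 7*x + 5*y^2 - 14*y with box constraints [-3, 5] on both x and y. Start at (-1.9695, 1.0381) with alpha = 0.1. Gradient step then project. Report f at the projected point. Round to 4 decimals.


Step 1: Compute gradient at (-1.9695, 1.0381).
grad_x = 2*7*-1.9695 + 7 = -20.573
grad_y = 2*5*1.0381 - 14 = -3.619
Step 2: Gradient step.
x_raw = -1.9695 - 0.1*-20.573 = 0.0878
y_raw = 1.0381 - 0.1*-3.619 = 1.4
Step 3: Project onto [-3, 5].
x_proj = clip(0.0878) = 0.0878
y_proj = clip(1.4) = 1.4
Step 4: Evaluate f.
f(0.0878, 1.4) = -9.1314


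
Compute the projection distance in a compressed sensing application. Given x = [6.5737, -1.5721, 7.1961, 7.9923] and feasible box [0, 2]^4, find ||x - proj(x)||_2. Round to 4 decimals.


Project each component onto [0, 2].
clip(6.5737) = 2.0, clip(-1.5721) = 0.0, clip(7.1961) = 2.0, clip(7.9923) = 2.0
Projection = [2.0, 0.0, 2.0, 2.0]
Squared diffs: [20.9187, 2.4715, 26.9995, 35.9077]
Distance = sqrt(86.2974) = 9.2896


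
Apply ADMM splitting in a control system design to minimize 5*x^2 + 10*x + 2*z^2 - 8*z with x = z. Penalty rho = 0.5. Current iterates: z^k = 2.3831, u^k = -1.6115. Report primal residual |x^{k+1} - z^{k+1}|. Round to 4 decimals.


ADMM iteration with rho = 0.5, z^k = 2.3831, u^k = -1.6115
Step 1: x-update.
Minimize 5*x^2 + 10*x + (0.5/2)*(x - 2.3831 - 1.6115)^2
FOC: (2*5 + 0.5)*x = -10 + 0.5*(2.3831 + 1.6115)
x^{k+1} = -0.7622
Step 2: z-update.
Minimize 2*z^2 - 8*z + (0.5/2)*(-0.7622 - z - 1.6115)^2
FOC: (2*2 + 0.5)*z = 8 + 0.5*(-0.7622 - 1.6115)
z^{k+1} = 1.514
Step 3: u-update.
u^{k+1} = -1.6115 - 0.7622 - 1.514 = -3.8877
Step 4: Primal residual = |-0.7622 - 1.514| = 2.2762


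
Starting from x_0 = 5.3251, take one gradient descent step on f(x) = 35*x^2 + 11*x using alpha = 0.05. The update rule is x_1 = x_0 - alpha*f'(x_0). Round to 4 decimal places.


We compute the gradient at x_0 and apply the update.
f'(x) = 70*x + 11
f'(5.3251) = 70*5.3251 + 11 = 383.757
x_1 = 5.3251 - 0.05*383.757 = -13.8628


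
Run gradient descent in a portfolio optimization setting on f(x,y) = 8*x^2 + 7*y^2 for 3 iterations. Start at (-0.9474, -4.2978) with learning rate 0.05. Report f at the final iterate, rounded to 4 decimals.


Gradient descent on f(x,y) = 8*x^2 + 7*y^2.
Starting point: (-0.9474, -4.2978), alpha = 0.05
Step 1: grad_x = 2*8*-0.9474 = -15.1584, grad_y = 2*7*-4.2978 = -60.1692
  x_1 = -0.9474 - 0.05*-15.1584 = -0.1895
  y_1 = -4.2978 - 0.05*-60.1692 = -1.2893
Step 2: grad_x = 2*8*-0.1895 = -3.0317, grad_y = 2*7*-1.2893 = -18.0508
  x_2 = -0.1895 - 0.05*-3.0317 = -0.0379
  y_2 = -1.2893 - 0.05*-18.0508 = -0.3868
Step 3: grad_x = 2*8*-0.0379 = -0.6063, grad_y = 2*7*-0.3868 = -5.4152
  x_3 = -0.0379 - 0.05*-0.6063 = -0.0076
  y_3 = -0.3868 - 0.05*-5.4152 = -0.116
f(-0.0076, -0.116) = 8*(-0.0076)^2 + 7*(-0.116)^2 = 0.0947


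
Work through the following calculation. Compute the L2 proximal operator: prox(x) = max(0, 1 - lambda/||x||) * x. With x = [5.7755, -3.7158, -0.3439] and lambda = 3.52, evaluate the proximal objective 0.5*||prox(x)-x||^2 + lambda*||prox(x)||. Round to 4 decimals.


Step 1: Compute ||x||.
||x|| = 6.8762
Step 2: Compute scaling factor.
scale = max(0, 1 - 3.52/6.8762) = 0.4881
Step 3: prox(x) = [2.819, -1.8136, -0.1679]
||prox(x)|| = 3.3562
Step 4: Proximal objective.
0.5*||prox-x||^2 = 6.1952
lambda*||prox|| = 11.8138
Total = 18.0089


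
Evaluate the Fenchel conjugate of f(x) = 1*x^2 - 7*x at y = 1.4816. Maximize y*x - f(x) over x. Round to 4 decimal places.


f*(y) = sup_x {y*x - a*x^2 - b*x} = sup_x {(y-b)*x - a*x^2}
FOC: (y - b) - 2a*x = 0 => x* = (y - b)/(2a)
x* = (1.4816 + 7)/(2*1) = 4.2408
f*(1.4816) = (y-b)^2/(4a) = (1.4816 + 7)^2/(4*1)
= 71.9375/4 = 17.9844


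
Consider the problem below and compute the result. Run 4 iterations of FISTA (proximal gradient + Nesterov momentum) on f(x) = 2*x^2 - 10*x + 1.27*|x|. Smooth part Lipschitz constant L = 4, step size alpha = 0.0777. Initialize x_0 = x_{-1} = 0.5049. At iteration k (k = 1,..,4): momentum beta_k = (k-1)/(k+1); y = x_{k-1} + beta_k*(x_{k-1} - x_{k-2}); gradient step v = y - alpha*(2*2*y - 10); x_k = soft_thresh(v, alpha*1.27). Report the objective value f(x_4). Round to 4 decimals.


FISTA on f(x) = 2*x^2 - 10*x + 1.27*|x|
L = 4, alpha = 0.0777
Iteration 1: beta = 0.0, y = 0.5049 + 0.0*(0.5049 - 0.5049) = 0.5049
  grad(y) = -7.9804, v = y - alpha*grad = 1.125
  prox(v) = soft_thresh(1.125, 0.0987) = 1.0263
Iteration 2: beta = 0.3333, y = 1.0263 + 0.3333*(1.0263 - 0.5049) = 1.2001
  grad(y) = -5.1996, v = y - alpha*grad = 1.6041
  prox(v) = soft_thresh(1.6041, 0.0987) = 1.5054
Iteration 3: beta = 0.5, y = 1.5054 + 0.5*(1.5054 - 1.0263) = 1.745
  grad(y) = -3.02, v = y - alpha*grad = 1.9796
  prox(v) = soft_thresh(1.9796, 0.0987) = 1.881
Iteration 4: beta = 0.6, y = 1.881 + 0.6*(1.881 - 1.5054) = 2.1063
  grad(y) = -1.5748, v = y - alpha*grad = 2.2287
  prox(v) = soft_thresh(2.2287, 0.0987) = 2.13
f(x_4) = 2*2.13^2 - 10*2.13 + 1.27*|2.13| = -9.5211


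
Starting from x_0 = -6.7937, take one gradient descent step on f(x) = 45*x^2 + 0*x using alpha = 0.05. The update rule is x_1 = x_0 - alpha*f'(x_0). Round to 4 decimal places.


We compute the gradient at x_0 and apply the update.
f'(x) = 90*x + 0
f'(-6.7937) = 90*-6.7937 + 0 = -611.433
x_1 = -6.7937 - 0.05*-611.433 = 23.778


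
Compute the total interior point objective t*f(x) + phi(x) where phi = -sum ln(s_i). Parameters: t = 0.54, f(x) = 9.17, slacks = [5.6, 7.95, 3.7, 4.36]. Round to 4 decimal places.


Step 1: Compute log-barrier.
ln values: [1.7228, 2.0732, 1.3083, 1.4725]
phi = -(1.7228 + 2.0732 + 1.3083 + 1.4725) = -6.5767
Step 2: Compute augmented objective.
t*f(x) = 0.54*9.17 = 4.9518
Total = 4.9518 - 6.5767 = -1.6249


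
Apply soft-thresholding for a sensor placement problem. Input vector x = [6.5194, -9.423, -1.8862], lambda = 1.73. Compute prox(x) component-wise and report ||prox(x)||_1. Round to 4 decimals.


Soft-thresholding with lambda = 1.73:
prox(6.5194) = sign(6.5194)*max(|6.5194| - 1.73, 0) = 4.7894
prox(-9.423) = sign(-9.423)*max(|-9.423| - 1.73, 0) = -7.693
prox(-1.8862) = sign(-1.8862)*max(|-1.8862| - 1.73, 0) = -0.1562
prox(x) = [4.7894, -7.693, -0.1562]
||prox(x)||_1 = 4.7894 + 7.693 + 0.1562 = 12.6386


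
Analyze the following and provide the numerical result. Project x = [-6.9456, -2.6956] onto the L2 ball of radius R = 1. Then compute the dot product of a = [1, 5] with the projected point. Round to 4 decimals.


Step 1: Compute ||x|| (intermediates to 6 decimals).
||x|| = sqrt((-6.9456)^2 + (-2.6956)^2) = 7.450344
Step 2: Project.
Since ||x|| > R, scale = R/||x|| = 1/7.450344 = 0.134222, proj(x) = scale * x
proj(x) = [-0.932252, -0.361809]
Step 3: Dot product.
a^T * proj(x) = 1*(-0.932252) + 5*(-0.361809) = -2.7413


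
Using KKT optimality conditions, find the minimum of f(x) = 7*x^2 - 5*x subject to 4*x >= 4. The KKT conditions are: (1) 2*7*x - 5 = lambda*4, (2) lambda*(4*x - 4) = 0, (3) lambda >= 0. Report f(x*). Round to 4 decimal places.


Step 1: Try lambda = 0 (constraint inactive).
x_unc = 5/(2*7) = 0.3571
Check: 4*0.3571 = 1.4284 < 4 -- violated!
Step 2: Constraint must be active: 4*x = 4
x* = 4/4 = 1.0
lambda = (2*7*1.0 - 5)/4 = 2.25
Step 3: Compute optimal value.
f(x*) = 7*1.0^2 - 5*1.0 = 2.0


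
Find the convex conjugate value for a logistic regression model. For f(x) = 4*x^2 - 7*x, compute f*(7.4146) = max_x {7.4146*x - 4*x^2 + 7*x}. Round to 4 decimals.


f*(y) = sup_x {y*x - a*x^2 - b*x} = sup_x {(y-b)*x - a*x^2}
FOC: (y - b) - 2a*x = 0 => x* = (y - b)/(2a)
x* = (7.4146 + 7)/(2*4) = 1.8018
f*(7.4146) = (y-b)^2/(4a) = (7.4146 + 7)^2/(4*4)
= 207.7807/16 = 12.9863


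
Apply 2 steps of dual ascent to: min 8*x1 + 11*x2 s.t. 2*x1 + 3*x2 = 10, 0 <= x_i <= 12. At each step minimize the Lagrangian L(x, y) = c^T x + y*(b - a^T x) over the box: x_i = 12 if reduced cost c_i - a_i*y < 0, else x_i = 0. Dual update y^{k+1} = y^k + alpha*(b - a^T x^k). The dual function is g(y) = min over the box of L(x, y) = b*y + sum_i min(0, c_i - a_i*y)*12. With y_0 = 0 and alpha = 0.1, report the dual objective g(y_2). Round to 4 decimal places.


Dual ascent for LP: min 8*x1 + 11*x2, 2*x1 + 3*x2 = 10, 0 <= x_i <= 12
Step 1: y^k = 0.0, reduced costs: (8.0, 11.0)
  x^k = (0.0, 0.0), subgradient = b - a^T x = 10.0
  y^{k+1} = 0.0 + 0.1*10.0 = 1.0
Step 2: y^k = 1.0, reduced costs: (6.0, 8.0)
  x^k = (0.0, 0.0), subgradient = b - a^T x = 10.0
  y^{k+1} = 1.0 + 0.1*10.0 = 2.0
Dual objective at y_2 = 2.0: reduced costs (4.0, 5.0), box minimizer x = (0.0, 0.0)
g(y_2) = b*y + (c1 - a1*y)*x1 + (c2 - a2*y)*x2 = 10*2.0 + 4.0*0.0 + 5.0*0.0 = 20.0 + 0.0 + 0.0 = 20.0


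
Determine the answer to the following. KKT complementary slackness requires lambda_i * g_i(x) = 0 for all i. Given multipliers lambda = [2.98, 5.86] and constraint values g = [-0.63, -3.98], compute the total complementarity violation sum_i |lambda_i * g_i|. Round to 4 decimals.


KKT complementary slackness check:
lambda_1 * g_1 = 2.98 * -0.63 = -1.8774
lambda_2 * g_2 = 5.86 * -3.98 = -23.3228
Total violation = 1.8774 + 23.3228 = 25.2002


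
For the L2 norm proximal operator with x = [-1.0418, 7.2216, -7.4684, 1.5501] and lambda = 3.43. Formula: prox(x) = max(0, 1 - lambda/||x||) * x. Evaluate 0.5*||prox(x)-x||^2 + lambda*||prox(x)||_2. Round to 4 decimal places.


Step 1: Compute ||x||.
||x|| = 10.5554
Step 2: Compute scaling factor.
scale = max(0, 1 - 3.43/10.5554) = 0.675
Step 3: prox(x) = [-0.7033, 4.8749, -5.0415, 1.0464]
||prox(x)|| = 7.1254
Step 4: Proximal objective.
0.5*||prox-x||^2 = 5.8825
lambda*||prox|| = 24.4401
Total = 30.3226


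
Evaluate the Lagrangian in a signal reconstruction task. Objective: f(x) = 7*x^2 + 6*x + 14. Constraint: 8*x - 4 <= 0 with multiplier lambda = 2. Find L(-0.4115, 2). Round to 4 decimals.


Step 1: Evaluate f(x).
f(-0.4115) = 7*(-0.4115)^2 + 6*(-0.4115) + 14 = 12.7163
Step 2: Evaluate g(x).
g(-0.4115) = 8*-0.4115 - 4 = -7.292
Step 3: Compute Lagrangian.
L = 12.7163 + 2*-7.292 = -1.8677


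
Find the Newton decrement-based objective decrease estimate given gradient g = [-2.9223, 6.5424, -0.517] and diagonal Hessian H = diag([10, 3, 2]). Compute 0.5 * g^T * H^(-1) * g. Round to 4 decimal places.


Step 1: H is diagonal, so H^(-1) * g = [-0.2922, 2.1808, -0.2585].
Step 2: g^T H^(-1) g = sum_i g_i^2 / H_ii
  = (-2.9223)^2/10 + (6.5424)^2/3 + (-0.517)^2/2
  = 0.854 + 14.2677 + 0.1336 = 15.2553
Step 3: Objective decrease = 0.5 * g^T H^(-1) g = 7.6276


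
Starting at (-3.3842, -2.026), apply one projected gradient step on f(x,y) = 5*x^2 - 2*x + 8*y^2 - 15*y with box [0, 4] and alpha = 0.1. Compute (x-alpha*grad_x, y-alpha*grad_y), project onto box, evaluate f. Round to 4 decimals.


Step 1: Compute gradient at (-3.3842, -2.026).
grad_x = 2*5*-3.3842 - 2 = -35.842
grad_y = 2*8*-2.026 - 15 = -47.416
Step 2: Gradient step.
x_raw = -3.3842 - 0.1*-35.842 = 0.2
y_raw = -2.026 - 0.1*-47.416 = 2.7156
Step 3: Project onto [0, 4].
x_proj = clip(0.2) = 0.2
y_proj = clip(2.7156) = 2.7156
Step 4: Evaluate f.
f(0.2, 2.7156) = 18.0619


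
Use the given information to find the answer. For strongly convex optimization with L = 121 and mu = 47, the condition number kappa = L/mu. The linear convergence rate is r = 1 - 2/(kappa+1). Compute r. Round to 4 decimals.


Step 1: Compute the condition number.
kappa = L/mu = 121/47 = 2.5745
Step 2: Compute the convergence rate.
r = 1 - 2/(kappa + 1) = 1 - 2*mu/(L + mu) = (L - mu)/(L + mu) = 74/168 = 0.4405


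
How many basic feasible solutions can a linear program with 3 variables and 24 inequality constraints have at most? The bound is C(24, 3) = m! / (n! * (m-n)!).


Each vertex corresponds to some choice of n active constraints out of m, so the number of vertices is at most C(m, n) = m! / (n!(m-n)!).
m = 24, n = 3
Numerator: 24 * 23 * 22
Denominator: 3! = 6
C(24, 3) = 2024


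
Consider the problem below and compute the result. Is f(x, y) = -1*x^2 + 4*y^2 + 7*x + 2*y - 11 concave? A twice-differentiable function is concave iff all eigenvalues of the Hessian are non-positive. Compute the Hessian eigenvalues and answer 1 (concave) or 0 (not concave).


The Hessian of f(x,y) = -1*x^2 + 4*y^2 + 7*x + 2*y - 11 is:
H = [[-2, 0], [0, 8]]
Trace = -2 + 8 = 6
Determinant = -2*8 - (0)^2 = -16
Discriminant = (6)^2 - 4*-16 = 100.0
Eigenvalues: lambda_1 = -2.0, lambda_2 = 8.0
The function is not concave.

0


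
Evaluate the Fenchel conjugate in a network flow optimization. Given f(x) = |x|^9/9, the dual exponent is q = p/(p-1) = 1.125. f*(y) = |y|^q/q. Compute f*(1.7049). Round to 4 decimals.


The conjugate exponent q satisfies 1/p + 1/q = 1.
p = 9, so q = 9/(9 - 1) = 1.125
|y|^q = 1.7049^1.125 = 1.8225
f*(1.7049) = 1.8225 / 1.125 = 1.62


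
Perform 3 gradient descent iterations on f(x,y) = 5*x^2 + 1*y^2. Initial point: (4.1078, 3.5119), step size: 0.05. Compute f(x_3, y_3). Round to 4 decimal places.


Gradient descent on f(x,y) = 5*x^2 + 1*y^2.
Starting point: (4.1078, 3.5119), alpha = 0.05
Step 1: grad_x = 2*5*4.1078 = 41.078, grad_y = 2*1*3.5119 = 7.0238
  x_1 = 4.1078 - 0.05*41.078 = 2.0539
  y_1 = 3.5119 - 0.05*7.0238 = 3.1607
Step 2: grad_x = 2*5*2.0539 = 20.539, grad_y = 2*1*3.1607 = 6.3214
  x_2 = 2.0539 - 0.05*20.539 = 1.027
  y_2 = 3.1607 - 0.05*6.3214 = 2.8446
Step 3: grad_x = 2*5*1.027 = 10.2695, grad_y = 2*1*2.8446 = 5.6893
  x_3 = 1.027 - 0.05*10.2695 = 0.5135
  y_3 = 2.8446 - 0.05*5.6893 = 2.5602
f(0.5135, 2.5602) = 5*0.5135^2 + 1*2.5602^2 = 7.8728


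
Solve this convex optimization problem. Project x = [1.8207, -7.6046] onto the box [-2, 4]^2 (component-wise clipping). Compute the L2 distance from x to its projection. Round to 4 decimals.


Project each component onto [-2, 4].
clip(1.8207) = 1.8207, clip(-7.6046) = -2.0
Projection = [1.8207, -2.0]
Squared diffs: [0.0, 31.4115]
Distance = sqrt(31.4115) = 5.6046


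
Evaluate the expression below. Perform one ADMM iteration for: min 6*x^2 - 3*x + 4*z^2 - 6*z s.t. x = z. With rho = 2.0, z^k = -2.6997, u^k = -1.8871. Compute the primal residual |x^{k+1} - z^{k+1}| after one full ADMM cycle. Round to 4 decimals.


ADMM iteration with rho = 2.0, z^k = -2.6997, u^k = -1.8871
Step 1: x-update.
Minimize 6*x^2 - 3*x + (2.0/2)*(x + 2.6997 - 1.8871)^2
FOC: (2*6 + 2.0)*x = 3 + 2.0*(-2.6997 + 1.8871)
x^{k+1} = 0.0982
Step 2: z-update.
Minimize 4*z^2 - 6*z + (2.0/2)*(0.0982 - z - 1.8871)^2
FOC: (2*4 + 2.0)*z = 6 + 2.0*(0.0982 - 1.8871)
z^{k+1} = 0.2422
Step 3: u-update.
u^{k+1} = -1.8871 + 0.0982 - 0.2422 = -2.0311
Step 4: Primal residual = |0.0982 - 0.2422| = 0.144


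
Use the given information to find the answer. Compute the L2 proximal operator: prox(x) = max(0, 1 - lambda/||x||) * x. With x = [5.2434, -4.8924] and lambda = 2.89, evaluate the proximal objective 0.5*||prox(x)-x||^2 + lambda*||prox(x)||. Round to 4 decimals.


Step 1: Compute ||x||.
||x|| = 7.1714
Step 2: Compute scaling factor.
scale = max(0, 1 - 2.89/7.1714) = 0.597
Step 3: prox(x) = [3.1304, -2.9208]
||prox(x)|| = 4.2814
Step 4: Proximal objective.
0.5*||prox-x||^2 = 4.1761
lambda*||prox|| = 12.3732
Total = 16.5493


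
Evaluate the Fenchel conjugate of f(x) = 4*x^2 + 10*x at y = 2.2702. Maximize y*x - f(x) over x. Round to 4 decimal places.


f*(y) = sup_x {y*x - a*x^2 - b*x} = sup_x {(y-b)*x - a*x^2}
FOC: (y - b) - 2a*x = 0 => x* = (y - b)/(2a)
x* = (2.2702 - 10)/(2*4) = -0.9662
f*(2.2702) = (y-b)^2/(4a) = (2.2702 - 10)^2/(4*4)
= 59.7498/16 = 3.7344


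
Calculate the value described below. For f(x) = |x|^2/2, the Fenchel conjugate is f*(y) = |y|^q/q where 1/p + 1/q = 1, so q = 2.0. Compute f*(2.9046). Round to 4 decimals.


The conjugate exponent q satisfies 1/p + 1/q = 1.
p = 2, so q = 2/(2 - 1) = 2.0
|y|^q = 2.9046^2.0 = 8.4367
f*(2.9046) = 8.4367 / 2.0 = 4.2184


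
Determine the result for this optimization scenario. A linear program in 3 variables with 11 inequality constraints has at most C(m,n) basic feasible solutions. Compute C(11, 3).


Each vertex corresponds to some choice of n active constraints out of m, so the number of vertices is at most C(m, n) = m! / (n!(m-n)!).
m = 11, n = 3
Numerator: 11 * 10 * 9
Denominator: 3! = 6
C(11, 3) = 165


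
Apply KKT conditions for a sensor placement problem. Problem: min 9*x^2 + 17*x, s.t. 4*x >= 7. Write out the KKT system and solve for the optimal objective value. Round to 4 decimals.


Step 1: Try lambda = 0 (constraint inactive).
x_unc = -17/(2*9) = -0.9444
Check: 4*-0.9444 = -3.7776 < 7 -- violated!
Step 2: Constraint must be active: 4*x = 7
x* = 7/4 = 1.75
lambda = (2*9*1.75 + 17)/4 = 12.125
Step 3: Compute optimal value.
f(x*) = 9*1.75^2 + 17*1.75 = 57.3125


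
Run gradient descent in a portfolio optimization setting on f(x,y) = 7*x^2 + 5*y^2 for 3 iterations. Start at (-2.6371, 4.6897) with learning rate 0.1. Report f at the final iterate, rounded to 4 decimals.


Gradient descent on f(x,y) = 7*x^2 + 5*y^2.
Starting point: (-2.6371, 4.6897), alpha = 0.1
Step 1: grad_x = 2*7*-2.6371 = -36.9194, grad_y = 2*5*4.6897 = 46.897
  x_1 = -2.6371 - 0.1*-36.9194 = 1.0548
  y_1 = 4.6897 - 0.1*46.897 = -0.0
Step 2: grad_x = 2*7*1.0548 = 14.7678, grad_y = 2*5*-0.0 = -0.0
  x_2 = 1.0548 - 0.1*14.7678 = -0.4219
  y_2 = -0.0 - 0.1*-0.0 = 0.0
Step 3: grad_x = 2*7*-0.4219 = -5.9071, grad_y = 2*5*0.0 = 0.0
  x_3 = -0.4219 - 0.1*-5.9071 = 0.1688
  y_3 = 0.0 - 0.1*0.0 = 0.0
f(0.1688, 0.0) = 7*0.1688^2 + 5*0.0^2 = 0.1994


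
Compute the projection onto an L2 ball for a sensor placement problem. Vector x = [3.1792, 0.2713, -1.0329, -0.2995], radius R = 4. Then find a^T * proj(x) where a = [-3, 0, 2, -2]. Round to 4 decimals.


Step 1: Compute ||x|| (intermediates to 6 decimals).
||x|| = sqrt(3.1792^2 + 0.2713^2 + (-1.0329)^2 + (-0.2995)^2) = 3.36712
Step 2: Project.
Since ||x|| <= R, proj = x (no scaling needed).
proj(x) = [3.1792, 0.2713, -1.0329, -0.2995]
Step 3: Dot product.
a^T * proj(x) = -3*3.1792 + 0*0.2713 + 2*(-1.0329) - 2*(-0.2995) = -11.0044


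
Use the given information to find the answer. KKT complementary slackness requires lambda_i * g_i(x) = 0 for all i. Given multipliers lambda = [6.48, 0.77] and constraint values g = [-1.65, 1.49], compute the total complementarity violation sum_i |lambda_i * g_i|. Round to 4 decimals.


KKT complementary slackness check:
lambda_1 * g_1 = 6.48 * -1.65 = -10.692
lambda_2 * g_2 = 0.77 * 1.49 = 1.1473
Total violation = 10.692 + 1.1473 = 11.8393


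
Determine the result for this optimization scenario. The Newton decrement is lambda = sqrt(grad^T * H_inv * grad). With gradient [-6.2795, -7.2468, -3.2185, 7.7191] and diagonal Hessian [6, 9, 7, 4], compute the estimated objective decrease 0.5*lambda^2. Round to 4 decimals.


Step 1: H is diagonal, so H^(-1) * g = [-1.0466, -0.8052, -0.4598, 1.9298].
Step 2: g^T H^(-1) g = sum_i g_i^2 / H_ii
  = (-6.2795)^2/6 + (-7.2468)^2/9 + (-3.2185)^2/7 + (7.7191)^2/4
  = 6.572 + 5.8351 + 1.4798 + 14.8961 = 28.7831
Step 3: Objective decrease = 0.5 * g^T H^(-1) g = 14.3915


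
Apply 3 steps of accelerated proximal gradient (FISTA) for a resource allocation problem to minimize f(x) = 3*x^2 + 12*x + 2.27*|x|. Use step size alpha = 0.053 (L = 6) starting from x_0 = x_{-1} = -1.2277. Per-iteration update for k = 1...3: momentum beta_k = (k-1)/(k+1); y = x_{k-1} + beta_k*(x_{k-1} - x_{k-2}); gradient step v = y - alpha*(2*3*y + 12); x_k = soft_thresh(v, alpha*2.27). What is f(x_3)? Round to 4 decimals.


FISTA on f(x) = 3*x^2 + 12*x + 2.27*|x|
L = 6, alpha = 0.053
Iteration 1: beta = 0.0, y = -1.2277 + 0.0*(-1.2277 + 1.2277) = -1.2277
  grad(y) = 4.6338, v = y - alpha*grad = -1.4733
  prox(v) = soft_thresh(-1.4733, 0.1203) = -1.353
Iteration 2: beta = 0.3333, y = -1.353 + 0.3333*(-1.353 + 1.2277) = -1.3947
  grad(y) = 3.6315, v = y - alpha*grad = -1.5872
  prox(v) = soft_thresh(-1.5872, 0.1203) = -1.4669
Iteration 3: beta = 0.5, y = -1.4669 + 0.5*(-1.4669 + 1.353) = -1.5239
  grad(y) = 2.8568, v = y - alpha*grad = -1.6753
  prox(v) = soft_thresh(-1.6753, 0.1203) = -1.555
f(x_3) = 3*(-1.555)^2 + 12*(-1.555) + 2.27*|-1.555| = -7.8761


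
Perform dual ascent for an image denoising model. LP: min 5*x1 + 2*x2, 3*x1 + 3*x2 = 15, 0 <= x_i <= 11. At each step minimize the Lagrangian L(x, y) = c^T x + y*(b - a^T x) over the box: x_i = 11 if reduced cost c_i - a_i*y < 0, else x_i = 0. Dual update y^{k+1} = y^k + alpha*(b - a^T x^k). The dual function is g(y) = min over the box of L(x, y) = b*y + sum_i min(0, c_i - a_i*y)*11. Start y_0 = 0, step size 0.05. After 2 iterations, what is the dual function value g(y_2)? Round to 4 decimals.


Dual ascent for LP: min 5*x1 + 2*x2, 3*x1 + 3*x2 = 15, 0 <= x_i <= 11
Step 1: y^k = 0.0, reduced costs: (5.0, 2.0)
  x^k = (0.0, 0.0), subgradient = b - a^T x = 15.0
  y^{k+1} = 0.0 + 0.05*15.0 = 0.75
Step 2: y^k = 0.75, reduced costs: (2.75, -0.25)
  x^k = (0.0, 11.0), subgradient = b - a^T x = -18.0
  y^{k+1} = 0.75 + 0.05*-18.0 = -0.15
Dual objective at y_2 = -0.15: reduced costs (5.45, 2.45), box minimizer x = (0.0, 0.0)
g(y_2) = b*y + (c1 - a1*y)*x1 + (c2 - a2*y)*x2 = 15*(-0.15) + 5.45*0.0 + 2.45*0.0 = -2.25 + 0.0 + 0.0 = -2.25


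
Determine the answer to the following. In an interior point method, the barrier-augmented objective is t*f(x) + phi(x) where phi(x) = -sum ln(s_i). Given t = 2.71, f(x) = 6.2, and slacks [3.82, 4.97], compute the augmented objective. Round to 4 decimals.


Step 1: Compute log-barrier.
ln values: [1.3403, 1.6034]
phi = -(1.3403 + 1.6034) = -2.9437
Step 2: Compute augmented objective.
t*f(x) = 2.71*6.2 = 16.802
Total = 16.802 - 2.9437 = 13.8583


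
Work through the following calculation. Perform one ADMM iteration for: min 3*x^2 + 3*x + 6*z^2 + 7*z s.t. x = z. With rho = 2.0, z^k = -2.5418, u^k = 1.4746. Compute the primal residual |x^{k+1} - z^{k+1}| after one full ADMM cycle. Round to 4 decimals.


ADMM iteration with rho = 2.0, z^k = -2.5418, u^k = 1.4746
Step 1: x-update.
Minimize 3*x^2 + 3*x + (2.0/2)*(x + 2.5418 + 1.4746)^2
FOC: (2*3 + 2.0)*x = -3 + 2.0*(-2.5418 - 1.4746)
x^{k+1} = -1.3791
Step 2: z-update.
Minimize 6*z^2 + 7*z + (2.0/2)*(-1.3791 - z + 1.4746)^2
FOC: (2*6 + 2.0)*z = -7 + 2.0*(-1.3791 + 1.4746)
z^{k+1} = -0.4864
Step 3: u-update.
u^{k+1} = 1.4746 - 1.3791 + 0.4864 = 0.5819
Step 4: Primal residual = |-1.3791 + 0.4864| = 0.8927


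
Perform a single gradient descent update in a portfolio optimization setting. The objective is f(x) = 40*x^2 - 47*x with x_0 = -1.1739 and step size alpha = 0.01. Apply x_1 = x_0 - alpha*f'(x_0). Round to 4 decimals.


We compute the gradient at x_0 and apply the update.
f'(x) = 80*x - 47
f'(-1.1739) = 80*-1.1739 - 47 = -140.912
x_1 = -1.1739 - 0.01*-140.912 = 0.2352


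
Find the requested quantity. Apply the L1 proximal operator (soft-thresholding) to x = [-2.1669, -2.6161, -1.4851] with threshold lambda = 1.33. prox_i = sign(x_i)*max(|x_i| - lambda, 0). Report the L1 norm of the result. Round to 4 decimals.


Soft-thresholding with lambda = 1.33:
prox(-2.1669) = sign(-2.1669)*max(|-2.1669| - 1.33, 0) = -0.8369
prox(-2.6161) = sign(-2.6161)*max(|-2.6161| - 1.33, 0) = -1.2861
prox(-1.4851) = sign(-1.4851)*max(|-1.4851| - 1.33, 0) = -0.1551
prox(x) = [-0.8369, -1.2861, -0.1551]
||prox(x)||_1 = 0.8369 + 1.2861 + 0.1551 = 2.2781


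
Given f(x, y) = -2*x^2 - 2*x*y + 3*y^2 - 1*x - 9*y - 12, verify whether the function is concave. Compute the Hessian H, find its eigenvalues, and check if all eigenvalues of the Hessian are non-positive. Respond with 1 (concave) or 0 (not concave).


The Hessian of f(x,y) = -2*x^2 - 2*x*y + 3*y^2 - 1*x - 9*y - 12 is:
H = [[-4, -2], [-2, 6]]
Trace = -4 + 6 = 2
Determinant = -4*6 - (-2)^2 = -28
Discriminant = (2)^2 - 4*-28 = 116.0
Eigenvalues: lambda_1 = -4.3852, lambda_2 = 6.3852
The function is not concave.

0


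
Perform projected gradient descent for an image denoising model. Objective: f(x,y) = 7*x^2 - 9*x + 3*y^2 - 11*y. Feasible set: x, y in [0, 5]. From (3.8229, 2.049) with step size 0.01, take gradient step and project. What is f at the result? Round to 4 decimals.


Step 1: Compute gradient at (3.8229, 2.049).
grad_x = 2*7*3.8229 - 9 = 44.5206
grad_y = 2*3*2.049 - 11 = 1.294
Step 2: Gradient step.
x_raw = 3.8229 - 0.01*44.5206 = 3.3777
y_raw = 2.049 - 0.01*1.294 = 2.0361
Step 3: Project onto [0, 5].
x_proj = clip(3.3777) = 3.3777
y_proj = clip(2.0361) = 2.0361
Step 4: Evaluate f.
f(3.3777, 2.0361) = 39.5024


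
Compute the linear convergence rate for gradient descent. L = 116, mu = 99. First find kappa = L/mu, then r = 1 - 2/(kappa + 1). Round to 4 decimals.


Step 1: Compute the condition number.
kappa = L/mu = 116/99 = 1.1717
Step 2: Compute the convergence rate.
r = 1 - 2/(kappa + 1) = 1 - 2*mu/(L + mu) = (L - mu)/(L + mu) = 17/215 = 0.0791


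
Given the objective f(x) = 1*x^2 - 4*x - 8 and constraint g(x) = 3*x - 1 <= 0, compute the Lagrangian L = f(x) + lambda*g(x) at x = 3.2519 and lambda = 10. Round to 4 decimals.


Step 1: Evaluate f(x).
f(3.2519) = 1*3.2519^2 - 4*3.2519 - 8 = -10.4327
Step 2: Evaluate g(x).
g(3.2519) = 3*3.2519 - 1 = 8.7557
Step 3: Compute Lagrangian.
L = -10.4327 + 10*8.7557 = 77.1243


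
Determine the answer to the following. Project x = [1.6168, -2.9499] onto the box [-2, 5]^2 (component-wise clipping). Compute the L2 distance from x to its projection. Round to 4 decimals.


Project each component onto [-2, 5].
clip(1.6168) = 1.6168, clip(-2.9499) = -2.0
Projection = [1.6168, -2.0]
Squared diffs: [0.0, 0.9023]
Distance = sqrt(0.9023) = 0.9499


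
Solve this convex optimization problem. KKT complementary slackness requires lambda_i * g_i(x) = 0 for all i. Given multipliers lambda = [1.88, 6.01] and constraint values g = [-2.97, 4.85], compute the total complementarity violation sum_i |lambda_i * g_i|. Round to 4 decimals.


KKT complementary slackness check:
lambda_1 * g_1 = 1.88 * -2.97 = -5.5836
lambda_2 * g_2 = 6.01 * 4.85 = 29.1485
Total violation = 5.5836 + 29.1485 = 34.7321


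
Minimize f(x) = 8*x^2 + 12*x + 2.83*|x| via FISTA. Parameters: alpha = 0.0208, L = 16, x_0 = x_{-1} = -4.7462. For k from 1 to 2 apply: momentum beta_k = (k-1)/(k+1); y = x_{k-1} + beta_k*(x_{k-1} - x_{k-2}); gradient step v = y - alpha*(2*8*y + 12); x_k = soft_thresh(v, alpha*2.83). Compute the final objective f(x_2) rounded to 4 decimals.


FISTA on f(x) = 8*x^2 + 12*x + 2.83*|x|
L = 16, alpha = 0.0208
Iteration 1: beta = 0.0, y = -4.7462 + 0.0*(-4.7462 + 4.7462) = -4.7462
  grad(y) = -63.9392, v = y - alpha*grad = -3.4163
  prox(v) = soft_thresh(-3.4163, 0.0589) = -3.3574
Iteration 2: beta = 0.3333, y = -3.3574 + 0.3333*(-3.3574 + 4.7462) = -2.8945
  grad(y) = -34.3115, v = y - alpha*grad = -2.1808
  prox(v) = soft_thresh(-2.1808, 0.0589) = -2.1219
f(x_2) = 8*(-2.1219)^2 + 12*(-2.1219) + 2.83*|-2.1219| = 16.5625


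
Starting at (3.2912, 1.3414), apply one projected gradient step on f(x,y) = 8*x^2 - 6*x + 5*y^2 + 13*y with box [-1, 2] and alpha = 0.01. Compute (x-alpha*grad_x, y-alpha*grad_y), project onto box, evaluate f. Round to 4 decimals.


Step 1: Compute gradient at (3.2912, 1.3414).
grad_x = 2*8*3.2912 - 6 = 46.6592
grad_y = 2*5*1.3414 + 13 = 26.414
Step 2: Gradient step.
x_raw = 3.2912 - 0.01*46.6592 = 2.8246
y_raw = 1.3414 - 0.01*26.414 = 1.0773
Step 3: Project onto [-1, 2].
x_proj = clip(2.8246) = 2.0
y_proj = clip(1.0773) = 1.0773
Step 4: Evaluate f.
f(2.0, 1.0773) = 39.8068


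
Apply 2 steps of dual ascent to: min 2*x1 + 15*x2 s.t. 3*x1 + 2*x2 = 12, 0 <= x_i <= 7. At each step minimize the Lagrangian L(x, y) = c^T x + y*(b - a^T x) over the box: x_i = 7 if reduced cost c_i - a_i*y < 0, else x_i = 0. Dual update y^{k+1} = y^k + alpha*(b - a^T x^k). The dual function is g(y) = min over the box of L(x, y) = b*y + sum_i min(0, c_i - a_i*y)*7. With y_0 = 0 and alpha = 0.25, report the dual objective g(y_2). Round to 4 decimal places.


Dual ascent for LP: min 2*x1 + 15*x2, 3*x1 + 2*x2 = 12, 0 <= x_i <= 7
Step 1: y^k = 0.0, reduced costs: (2.0, 15.0)
  x^k = (0.0, 0.0), subgradient = b - a^T x = 12.0
  y^{k+1} = 0.0 + 0.25*12.0 = 3.0
Step 2: y^k = 3.0, reduced costs: (-7.0, 9.0)
  x^k = (7.0, 0.0), subgradient = b - a^T x = -9.0
  y^{k+1} = 3.0 + 0.25*-9.0 = 0.75
Dual objective at y_2 = 0.75: reduced costs (-0.25, 13.5), box minimizer x = (7.0, 0.0)
g(y_2) = b*y + (c1 - a1*y)*x1 + (c2 - a2*y)*x2 = 12*0.75 + (-0.25)*7.0 + 13.5*0.0 = 9.0 - 1.75 + 0.0 = 7.25


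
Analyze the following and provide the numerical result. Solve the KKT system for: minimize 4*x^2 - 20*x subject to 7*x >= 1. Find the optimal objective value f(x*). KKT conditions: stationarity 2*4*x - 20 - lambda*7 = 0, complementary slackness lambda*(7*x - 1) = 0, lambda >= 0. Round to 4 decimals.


Step 1: Try lambda = 0 (constraint inactive).
Stationarity: 2*4*x - 20 = 0
x* = 20/(2*4) = 2.5
Check constraint: 7*2.5 = 17.5 >= 1 -- satisfied.
Step 2: Compute optimal value.
f(x*) = 4*2.5^2 - 20*2.5 = -25.0


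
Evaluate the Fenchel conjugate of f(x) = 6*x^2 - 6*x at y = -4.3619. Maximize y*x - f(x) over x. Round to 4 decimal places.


f*(y) = sup_x {y*x - a*x^2 - b*x} = sup_x {(y-b)*x - a*x^2}
FOC: (y - b) - 2a*x = 0 => x* = (y - b)/(2a)
x* = (-4.3619 + 6)/(2*6) = 0.1365
f*(-4.3619) = (y-b)^2/(4a) = (-4.3619 + 6)^2/(4*6)
= 2.6834/24 = 0.1118


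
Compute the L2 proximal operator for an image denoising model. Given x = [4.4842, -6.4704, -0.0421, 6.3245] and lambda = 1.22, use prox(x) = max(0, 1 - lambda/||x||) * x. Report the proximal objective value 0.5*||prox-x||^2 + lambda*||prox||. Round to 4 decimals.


Step 1: Compute ||x||.
||x|| = 10.0983
Step 2: Compute scaling factor.
scale = max(0, 1 - 1.22/10.0983) = 0.8792
Step 3: prox(x) = [3.9425, -5.6887, -0.037, 5.5604]
||prox(x)|| = 8.8783
Step 4: Proximal objective.
0.5*||prox-x||^2 = 0.7442
lambda*||prox|| = 10.8315
Total = 11.5757


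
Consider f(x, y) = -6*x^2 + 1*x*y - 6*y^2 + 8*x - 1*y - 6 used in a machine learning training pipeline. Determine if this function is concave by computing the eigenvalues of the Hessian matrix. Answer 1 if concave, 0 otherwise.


The Hessian of f(x,y) = -6*x^2 + 1*x*y - 6*y^2 + 8*x - 1*y - 6 is:
H = [[-12, 1], [1, -12]]
Trace = -12 - 12 = -24
Determinant = -12*-12 - (1)^2 = 143
Discriminant = (-24)^2 - 4*143 = 4.0
Eigenvalues: lambda_1 = -13.0, lambda_2 = -11.0
The function is concave.

1


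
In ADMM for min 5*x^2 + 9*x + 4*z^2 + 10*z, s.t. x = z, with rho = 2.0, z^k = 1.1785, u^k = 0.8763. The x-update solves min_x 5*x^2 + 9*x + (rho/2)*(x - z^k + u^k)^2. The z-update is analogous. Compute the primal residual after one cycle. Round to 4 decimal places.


ADMM iteration with rho = 2.0, z^k = 1.1785, u^k = 0.8763
Step 1: x-update.
Minimize 5*x^2 + 9*x + (2.0/2)*(x - 1.1785 + 0.8763)^2
FOC: (2*5 + 2.0)*x = -9 + 2.0*(1.1785 - 0.8763)
x^{k+1} = -0.6996
Step 2: z-update.
Minimize 4*z^2 + 10*z + (2.0/2)*(-0.6996 - z + 0.8763)^2
FOC: (2*4 + 2.0)*z = -10 + 2.0*(-0.6996 + 0.8763)
z^{k+1} = -0.9647
Step 3: u-update.
u^{k+1} = 0.8763 - 0.6996 + 0.9647 = 1.1413
Step 4: Primal residual = |-0.6996 + 0.9647| = 0.265


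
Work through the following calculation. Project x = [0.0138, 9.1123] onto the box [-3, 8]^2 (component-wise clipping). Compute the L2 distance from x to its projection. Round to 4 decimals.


Project each component onto [-3, 8].
clip(0.0138) = 0.0138, clip(9.1123) = 8.0
Projection = [0.0138, 8.0]
Squared diffs: [0.0, 1.2372]
Distance = sqrt(1.2372) = 1.1123


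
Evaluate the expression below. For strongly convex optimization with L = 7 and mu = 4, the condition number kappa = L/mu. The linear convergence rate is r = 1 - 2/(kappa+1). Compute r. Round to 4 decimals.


Step 1: Compute the condition number.
kappa = L/mu = 7/4 = 1.75
Step 2: Compute the convergence rate.
r = 1 - 2/(kappa + 1) = 1 - 2*mu/(L + mu) = (L - mu)/(L + mu) = 3/11 = 0.2727


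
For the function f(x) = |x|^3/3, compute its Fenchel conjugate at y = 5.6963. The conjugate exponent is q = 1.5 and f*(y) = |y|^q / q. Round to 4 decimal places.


The conjugate exponent q satisfies 1/p + 1/q = 1.
p = 3, so q = 3/(3 - 1) = 1.5
|y|^q = 5.6963^1.5 = 13.5953
f*(5.6963) = 13.5953 / 1.5 = 9.0635


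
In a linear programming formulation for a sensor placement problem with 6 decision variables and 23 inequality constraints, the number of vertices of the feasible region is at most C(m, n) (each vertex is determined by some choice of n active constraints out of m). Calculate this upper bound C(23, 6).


Each vertex corresponds to some choice of n active constraints out of m, so the number of vertices is at most C(m, n) = m! / (n!(m-n)!).
m = 23, n = 6
Numerator: 23 * 22 * 21 * 20 * 19 * 18
Denominator: 6! = 720
C(23, 6) = 100947


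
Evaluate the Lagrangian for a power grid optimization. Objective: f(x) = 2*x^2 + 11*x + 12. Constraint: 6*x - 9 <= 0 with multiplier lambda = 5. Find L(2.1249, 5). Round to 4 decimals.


Step 1: Evaluate f(x).
f(2.1249) = 2*2.1249^2 + 11*2.1249 + 12 = 44.4043
Step 2: Evaluate g(x).
g(2.1249) = 6*2.1249 - 9 = 3.7494
Step 3: Compute Lagrangian.
L = 44.4043 + 5*3.7494 = 63.1513


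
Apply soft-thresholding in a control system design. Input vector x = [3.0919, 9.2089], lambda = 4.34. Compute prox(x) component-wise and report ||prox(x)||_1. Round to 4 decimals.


Soft-thresholding with lambda = 4.34:
prox(3.0919) = sign(3.0919)*max(|3.0919| - 4.34, 0) = 0.0
prox(9.2089) = sign(9.2089)*max(|9.2089| - 4.34, 0) = 4.8689
prox(x) = [0.0, 4.8689]
||prox(x)||_1 = 0.0 + 4.8689 = 4.8689
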